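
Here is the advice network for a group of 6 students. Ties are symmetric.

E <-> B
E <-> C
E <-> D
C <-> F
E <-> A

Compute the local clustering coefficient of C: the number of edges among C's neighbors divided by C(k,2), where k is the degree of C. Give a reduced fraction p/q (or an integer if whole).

0

C's neighbors: E and F (k = 2).
Possible neighbor pairs: C(2,2) = 1. Edges among them: none → e = 0.
Clustering(C) = 0/1.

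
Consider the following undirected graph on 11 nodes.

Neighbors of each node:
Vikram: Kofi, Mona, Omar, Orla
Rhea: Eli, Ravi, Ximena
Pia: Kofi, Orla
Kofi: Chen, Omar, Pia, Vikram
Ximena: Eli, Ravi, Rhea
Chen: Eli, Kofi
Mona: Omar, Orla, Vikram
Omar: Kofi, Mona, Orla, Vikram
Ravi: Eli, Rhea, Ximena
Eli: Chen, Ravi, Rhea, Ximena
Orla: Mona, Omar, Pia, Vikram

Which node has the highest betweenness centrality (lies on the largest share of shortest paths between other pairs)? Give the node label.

Kofi

Unnormalized betweenness of each node: Chen:24, Eli:21, Kofi:26, Mona:0, Omar:5, Orla:2, Pia:2, Ravi:0, Rhea:0, Vikram:5, Ximena:0.
Kofi has the largest value, 26, making it the main broker — the node through which the most shortest paths run.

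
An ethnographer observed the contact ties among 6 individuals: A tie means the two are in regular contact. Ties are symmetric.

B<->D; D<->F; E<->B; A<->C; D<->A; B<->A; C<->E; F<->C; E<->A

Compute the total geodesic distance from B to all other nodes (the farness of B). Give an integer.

Distances from B: A:1, C:2, D:1, E:1, F:2.
Sum = 1 + 2 + 1 + 1 + 2 = 7.

7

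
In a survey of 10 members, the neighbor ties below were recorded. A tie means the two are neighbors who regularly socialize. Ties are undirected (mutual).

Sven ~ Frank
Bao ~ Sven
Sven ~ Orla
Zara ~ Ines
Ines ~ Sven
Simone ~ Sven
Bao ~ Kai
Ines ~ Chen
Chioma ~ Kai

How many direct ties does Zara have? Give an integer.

Zara is directly tied to Ines. That is 1 neighbor, so the degree of Zara is 1.

1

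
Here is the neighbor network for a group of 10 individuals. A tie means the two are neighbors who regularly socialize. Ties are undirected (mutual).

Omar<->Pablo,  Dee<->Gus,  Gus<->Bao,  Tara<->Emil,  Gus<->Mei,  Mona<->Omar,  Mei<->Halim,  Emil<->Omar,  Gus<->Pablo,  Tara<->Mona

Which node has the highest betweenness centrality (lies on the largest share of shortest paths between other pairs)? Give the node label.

Gus

Unnormalized betweenness of each node: Bao:0, Dee:0, Emil:7/2, Gus:25, Halim:0, Mei:8, Mona:7/2, Omar:37/2, Pablo:20, Tara:1/2.
Gus has the largest value, 25, making it the main broker — the node through which the most shortest paths run.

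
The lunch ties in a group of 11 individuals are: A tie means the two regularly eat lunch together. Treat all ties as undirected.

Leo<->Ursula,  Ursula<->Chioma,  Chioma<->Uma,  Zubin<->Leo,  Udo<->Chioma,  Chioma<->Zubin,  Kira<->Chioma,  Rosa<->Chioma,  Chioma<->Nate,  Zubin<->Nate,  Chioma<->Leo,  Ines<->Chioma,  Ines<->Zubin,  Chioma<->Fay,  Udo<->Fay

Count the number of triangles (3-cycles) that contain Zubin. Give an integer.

3

Zubin's neighbors: Chioma, Ines, Leo, and Nate.
Neighbor pairs that are themselves tied: Zubin–Chioma–Ines; Zubin–Chioma–Leo; Zubin–Chioma–Nate. Each forms one triangle with Zubin, for 3 in total.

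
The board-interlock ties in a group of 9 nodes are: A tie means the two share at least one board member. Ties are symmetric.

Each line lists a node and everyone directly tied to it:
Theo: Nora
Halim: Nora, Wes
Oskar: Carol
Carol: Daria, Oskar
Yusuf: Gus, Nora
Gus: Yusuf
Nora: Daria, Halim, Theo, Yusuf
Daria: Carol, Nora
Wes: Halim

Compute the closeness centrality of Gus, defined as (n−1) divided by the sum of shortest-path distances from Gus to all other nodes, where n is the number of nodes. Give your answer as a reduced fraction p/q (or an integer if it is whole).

Distances from Gus: Carol:4, Daria:3, Halim:3, Nora:2, Oskar:5, Theo:3, Wes:4, Yusuf:1. Sum = 25.
n = 9, so closeness = 8/25.

8/25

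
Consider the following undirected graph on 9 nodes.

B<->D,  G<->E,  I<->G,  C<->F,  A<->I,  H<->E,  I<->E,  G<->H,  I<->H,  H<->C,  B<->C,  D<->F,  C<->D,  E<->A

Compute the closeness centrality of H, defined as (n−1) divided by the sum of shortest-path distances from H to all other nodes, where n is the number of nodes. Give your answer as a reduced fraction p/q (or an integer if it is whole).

2/3

Distances from H: A:2, B:2, C:1, D:2, E:1, F:2, G:1, I:1. Sum = 12.
n = 9, so closeness = 8/12 = 2/3.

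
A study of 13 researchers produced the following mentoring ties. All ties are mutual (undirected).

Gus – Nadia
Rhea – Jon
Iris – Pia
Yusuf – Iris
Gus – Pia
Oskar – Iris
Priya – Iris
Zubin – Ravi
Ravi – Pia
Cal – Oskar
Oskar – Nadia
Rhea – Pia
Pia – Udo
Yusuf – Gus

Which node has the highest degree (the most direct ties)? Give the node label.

Pia

Degrees — Cal:1, Gus:3, Iris:4, Jon:1, Nadia:2, Oskar:3, Pia:5, Priya:1, Ravi:2, Rhea:2, Udo:1, Yusuf:2, Zubin:1.
The maximum is 5, attained only by Pia.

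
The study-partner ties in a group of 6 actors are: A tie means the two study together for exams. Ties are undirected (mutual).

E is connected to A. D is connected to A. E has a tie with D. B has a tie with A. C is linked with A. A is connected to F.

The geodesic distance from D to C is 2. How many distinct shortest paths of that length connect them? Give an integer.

The shortest distance is 2, and the only length-2 path is D–A–C. So there is exactly 1 shortest path.

1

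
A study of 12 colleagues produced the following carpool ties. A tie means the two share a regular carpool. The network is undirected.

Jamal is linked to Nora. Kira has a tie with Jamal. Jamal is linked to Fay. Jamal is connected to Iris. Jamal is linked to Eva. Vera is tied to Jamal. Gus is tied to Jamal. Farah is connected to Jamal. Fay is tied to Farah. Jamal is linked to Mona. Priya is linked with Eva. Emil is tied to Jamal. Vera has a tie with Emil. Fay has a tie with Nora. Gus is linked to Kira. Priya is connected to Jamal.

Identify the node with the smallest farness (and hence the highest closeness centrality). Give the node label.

Farness (sum of distances to all others) for each node — Emil:20, Eva:20, Farah:20, Fay:19, Gus:20, Iris:21, Jamal:11, Kira:20, Mona:21, Nora:20, Priya:20, Vera:20.
The smallest farness is 11, for Jamal, so Jamal has the highest closeness.

Jamal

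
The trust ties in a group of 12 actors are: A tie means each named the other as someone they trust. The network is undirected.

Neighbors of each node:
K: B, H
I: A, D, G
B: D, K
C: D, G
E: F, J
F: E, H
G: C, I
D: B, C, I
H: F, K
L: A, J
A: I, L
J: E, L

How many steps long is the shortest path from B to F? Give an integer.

3

One shortest route is B – K – H – F, which uses 3 edges, and at distance 2 from B we only reach {C, H, I}, which does not include F. So d(B,F) = 3.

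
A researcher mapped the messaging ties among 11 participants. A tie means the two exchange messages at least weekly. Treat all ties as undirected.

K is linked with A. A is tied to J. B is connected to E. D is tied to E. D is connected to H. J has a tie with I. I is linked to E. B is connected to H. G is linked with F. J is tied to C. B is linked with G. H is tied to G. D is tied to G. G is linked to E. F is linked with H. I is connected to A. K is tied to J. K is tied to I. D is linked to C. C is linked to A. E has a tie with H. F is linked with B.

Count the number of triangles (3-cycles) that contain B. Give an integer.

5

B's neighbors: E, F, G, and H.
Neighbor pairs that are themselves tied: B–E–G; B–E–H; B–F–G; B–F–H; B–G–H. Each forms one triangle with B, for 5 in total.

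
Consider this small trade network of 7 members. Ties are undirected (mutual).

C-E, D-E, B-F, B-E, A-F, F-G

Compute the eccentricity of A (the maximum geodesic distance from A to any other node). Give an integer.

Distances from A: B:2, C:4, D:4, E:3, F:1, G:2.
The largest is 4 (to D and C), so the eccentricity of A is 4.

4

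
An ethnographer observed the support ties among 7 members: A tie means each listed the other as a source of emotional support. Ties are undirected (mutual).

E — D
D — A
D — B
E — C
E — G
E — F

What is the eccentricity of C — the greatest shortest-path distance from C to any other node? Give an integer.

3

Distances from C: A:3, B:3, D:2, E:1, F:2, G:2.
The largest is 3 (to B and A), so the eccentricity of C is 3.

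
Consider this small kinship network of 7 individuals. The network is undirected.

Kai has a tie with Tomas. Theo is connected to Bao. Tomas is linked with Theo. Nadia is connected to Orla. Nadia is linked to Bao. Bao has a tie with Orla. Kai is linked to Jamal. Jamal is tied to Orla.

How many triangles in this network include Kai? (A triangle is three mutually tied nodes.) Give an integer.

Kai's neighbors are Jamal and Tomas, but none of them are tied to each other, so no triangle contains Kai.

0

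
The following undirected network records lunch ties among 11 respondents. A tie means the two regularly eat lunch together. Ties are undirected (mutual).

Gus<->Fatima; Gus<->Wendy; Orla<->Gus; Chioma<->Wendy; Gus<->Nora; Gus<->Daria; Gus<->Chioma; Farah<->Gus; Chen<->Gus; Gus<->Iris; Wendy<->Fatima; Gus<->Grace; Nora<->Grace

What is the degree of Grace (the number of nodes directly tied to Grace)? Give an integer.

Grace is directly tied to Gus and Nora. That is 2 neighbors, so the degree of Grace is 2.

2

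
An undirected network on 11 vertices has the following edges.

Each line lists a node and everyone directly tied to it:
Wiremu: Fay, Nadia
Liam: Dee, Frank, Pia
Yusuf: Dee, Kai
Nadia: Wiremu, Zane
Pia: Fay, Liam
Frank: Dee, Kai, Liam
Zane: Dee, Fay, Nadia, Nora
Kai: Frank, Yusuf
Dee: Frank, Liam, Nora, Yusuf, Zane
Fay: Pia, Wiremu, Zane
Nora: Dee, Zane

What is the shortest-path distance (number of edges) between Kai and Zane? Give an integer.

One shortest route is Kai – Frank – Dee – Zane, which uses 3 edges, and at distance 2 from Kai we only reach {Dee, Liam}, which does not include Zane. So d(Kai,Zane) = 3.

3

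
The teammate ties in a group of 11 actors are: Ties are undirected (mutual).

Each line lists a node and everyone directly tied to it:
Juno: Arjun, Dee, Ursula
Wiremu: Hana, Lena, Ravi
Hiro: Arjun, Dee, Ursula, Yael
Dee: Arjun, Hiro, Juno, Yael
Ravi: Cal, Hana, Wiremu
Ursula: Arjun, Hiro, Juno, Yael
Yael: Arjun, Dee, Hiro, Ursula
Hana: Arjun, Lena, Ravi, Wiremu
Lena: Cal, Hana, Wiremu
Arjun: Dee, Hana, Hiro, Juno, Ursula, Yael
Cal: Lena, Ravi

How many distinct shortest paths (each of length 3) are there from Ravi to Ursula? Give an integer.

The shortest distance is 3, and the only length-3 path is Ravi–Hana–Arjun–Ursula. So there is exactly 1 shortest path.

1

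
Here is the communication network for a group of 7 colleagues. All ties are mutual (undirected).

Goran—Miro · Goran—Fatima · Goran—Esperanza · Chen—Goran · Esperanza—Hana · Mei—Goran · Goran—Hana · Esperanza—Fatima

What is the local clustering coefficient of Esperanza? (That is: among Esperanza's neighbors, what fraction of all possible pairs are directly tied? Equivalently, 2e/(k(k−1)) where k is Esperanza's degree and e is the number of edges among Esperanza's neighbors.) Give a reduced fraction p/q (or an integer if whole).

2/3

Esperanza's neighbors: Fatima, Goran, and Hana (k = 3).
Possible neighbor pairs: C(3,2) = 3. Edges among them: Fatima–Goran, Goran–Hana → e = 2.
Clustering(Esperanza) = 2/3.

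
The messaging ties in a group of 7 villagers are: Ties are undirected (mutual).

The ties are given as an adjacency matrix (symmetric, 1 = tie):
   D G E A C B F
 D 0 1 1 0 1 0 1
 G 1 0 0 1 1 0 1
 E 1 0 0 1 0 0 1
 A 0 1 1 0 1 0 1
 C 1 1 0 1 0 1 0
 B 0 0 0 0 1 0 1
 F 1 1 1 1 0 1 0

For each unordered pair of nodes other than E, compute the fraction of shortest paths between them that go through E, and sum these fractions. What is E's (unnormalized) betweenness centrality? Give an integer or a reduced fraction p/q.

1/4

Pairs whose geodesics pass through E — D–A: 1/4.
All other pairs contribute 0.
Summing the contributions gives betweenness(E) = 1/4.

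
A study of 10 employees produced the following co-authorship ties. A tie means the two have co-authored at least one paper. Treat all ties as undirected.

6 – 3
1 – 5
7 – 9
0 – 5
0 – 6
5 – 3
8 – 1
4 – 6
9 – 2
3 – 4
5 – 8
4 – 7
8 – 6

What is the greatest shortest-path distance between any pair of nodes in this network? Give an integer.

Eccentricity of each node (its greatest distance to any other): 0:5, 1:6, 2:6, 3:4, 4:3, 5:5, 6:4, 7:4, 8:5, 9:5.
The maximum eccentricity is 6, realized for instance by the pair 1–2 via 1 – 5 – 3 – 4 – 7 – 9 – 2. So the diameter is 6.

6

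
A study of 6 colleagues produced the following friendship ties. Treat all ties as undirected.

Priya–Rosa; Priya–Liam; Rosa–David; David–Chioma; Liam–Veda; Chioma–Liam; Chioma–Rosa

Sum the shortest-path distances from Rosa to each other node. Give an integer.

Distances from Rosa: Chioma:1, David:1, Liam:2, Priya:1, Veda:3.
Sum = 1 + 1 + 2 + 1 + 3 = 8.

8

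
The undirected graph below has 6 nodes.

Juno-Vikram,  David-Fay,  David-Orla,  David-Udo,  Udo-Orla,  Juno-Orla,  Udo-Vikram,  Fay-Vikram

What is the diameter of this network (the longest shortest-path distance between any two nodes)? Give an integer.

2

Eccentricity of each node (its greatest distance to any other): David:2, Fay:2, Juno:2, Orla:2, Udo:2, Vikram:2.
The maximum eccentricity is 2, realized for instance by the pair Juno–Udo via Juno – Orla – Udo. So the diameter is 2.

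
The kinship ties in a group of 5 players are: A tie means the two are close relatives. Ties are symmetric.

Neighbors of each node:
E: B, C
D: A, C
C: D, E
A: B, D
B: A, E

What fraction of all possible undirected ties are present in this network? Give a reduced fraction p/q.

1/2

There are 5 edges and 5 nodes, so the maximum possible is C(5,2) = 10.
Density = 5/10 = 1/2.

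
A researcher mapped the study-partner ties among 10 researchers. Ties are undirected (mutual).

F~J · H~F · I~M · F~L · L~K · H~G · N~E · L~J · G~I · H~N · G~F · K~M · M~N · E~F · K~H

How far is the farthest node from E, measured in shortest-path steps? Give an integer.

3

Distances from E: F:1, G:2, H:2, I:3, J:2, K:3, L:2, M:2, N:1.
The largest is 3 (to K and I), so the eccentricity of E is 3.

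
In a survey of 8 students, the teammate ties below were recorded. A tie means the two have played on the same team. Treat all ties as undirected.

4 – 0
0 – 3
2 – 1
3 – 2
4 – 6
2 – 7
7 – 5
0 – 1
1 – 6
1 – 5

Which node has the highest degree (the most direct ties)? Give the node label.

1

Degrees — 0:3, 1:4, 2:3, 3:2, 4:2, 5:2, 6:2, 7:2.
The maximum is 4, attained only by 1.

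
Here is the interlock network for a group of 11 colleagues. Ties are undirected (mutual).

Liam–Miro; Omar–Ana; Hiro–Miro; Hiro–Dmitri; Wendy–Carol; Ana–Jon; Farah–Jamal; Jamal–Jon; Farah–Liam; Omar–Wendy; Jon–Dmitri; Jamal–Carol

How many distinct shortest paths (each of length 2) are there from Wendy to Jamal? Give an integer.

The shortest distance is 2, and the only length-2 path is Wendy–Carol–Jamal. So there is exactly 1 shortest path.

1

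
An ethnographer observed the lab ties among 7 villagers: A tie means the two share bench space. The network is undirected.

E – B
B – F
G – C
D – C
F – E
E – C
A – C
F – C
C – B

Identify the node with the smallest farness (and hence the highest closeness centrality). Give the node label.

C

Farness (sum of distances to all others) for each node — A:11, B:9, C:6, D:11, E:9, F:9, G:11.
The smallest farness is 6, for C, so C has the highest closeness.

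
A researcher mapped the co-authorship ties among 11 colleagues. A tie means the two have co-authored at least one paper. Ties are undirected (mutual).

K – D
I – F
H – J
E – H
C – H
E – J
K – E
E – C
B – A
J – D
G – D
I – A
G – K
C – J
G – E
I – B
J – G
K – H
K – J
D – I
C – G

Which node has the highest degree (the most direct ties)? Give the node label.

Degrees — A:2, B:2, C:4, D:4, E:5, F:1, G:5, H:4, I:4, J:6, K:5.
The maximum is 6, attained only by J.

J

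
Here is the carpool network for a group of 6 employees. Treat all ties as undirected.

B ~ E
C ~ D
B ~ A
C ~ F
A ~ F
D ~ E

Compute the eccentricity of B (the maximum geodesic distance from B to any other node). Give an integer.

Distances from B: A:1, C:3, D:2, E:1, F:2.
The largest is 3 (to C), so the eccentricity of B is 3.

3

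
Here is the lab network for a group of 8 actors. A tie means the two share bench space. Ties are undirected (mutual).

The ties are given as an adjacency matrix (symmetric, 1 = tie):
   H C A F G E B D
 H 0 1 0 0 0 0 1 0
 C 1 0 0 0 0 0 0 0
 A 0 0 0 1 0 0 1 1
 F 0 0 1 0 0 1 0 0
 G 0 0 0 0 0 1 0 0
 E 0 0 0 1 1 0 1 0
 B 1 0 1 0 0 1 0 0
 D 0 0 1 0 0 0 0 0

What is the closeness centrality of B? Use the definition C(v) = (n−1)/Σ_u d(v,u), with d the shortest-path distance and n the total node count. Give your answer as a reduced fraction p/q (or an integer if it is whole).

Distances from B: A:1, C:2, D:2, E:1, F:2, G:2, H:1. Sum = 11.
n = 8, so closeness = 7/11.

7/11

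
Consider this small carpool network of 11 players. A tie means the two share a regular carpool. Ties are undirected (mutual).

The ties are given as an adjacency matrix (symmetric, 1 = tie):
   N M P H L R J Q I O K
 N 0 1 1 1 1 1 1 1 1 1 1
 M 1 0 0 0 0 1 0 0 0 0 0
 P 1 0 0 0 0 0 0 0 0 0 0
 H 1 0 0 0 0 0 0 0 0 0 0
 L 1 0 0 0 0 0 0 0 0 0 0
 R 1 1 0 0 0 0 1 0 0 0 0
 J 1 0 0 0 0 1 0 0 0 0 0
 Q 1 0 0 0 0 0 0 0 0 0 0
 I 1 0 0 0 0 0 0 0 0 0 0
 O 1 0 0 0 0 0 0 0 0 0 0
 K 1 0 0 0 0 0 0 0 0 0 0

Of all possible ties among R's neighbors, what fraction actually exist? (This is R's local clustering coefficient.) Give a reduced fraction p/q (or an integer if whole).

R's neighbors: J, M, and N (k = 3).
Possible neighbor pairs: C(3,2) = 3. Edges among them: J–N, M–N → e = 2.
Clustering(R) = 2/3.

2/3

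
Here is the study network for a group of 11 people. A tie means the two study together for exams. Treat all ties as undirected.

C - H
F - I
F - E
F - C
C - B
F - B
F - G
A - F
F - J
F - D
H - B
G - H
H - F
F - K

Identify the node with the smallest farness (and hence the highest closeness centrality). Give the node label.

F

Farness (sum of distances to all others) for each node — A:19, B:17, C:17, D:19, E:19, F:10, G:18, H:16, I:19, J:19, K:19.
The smallest farness is 10, for F, so F has the highest closeness.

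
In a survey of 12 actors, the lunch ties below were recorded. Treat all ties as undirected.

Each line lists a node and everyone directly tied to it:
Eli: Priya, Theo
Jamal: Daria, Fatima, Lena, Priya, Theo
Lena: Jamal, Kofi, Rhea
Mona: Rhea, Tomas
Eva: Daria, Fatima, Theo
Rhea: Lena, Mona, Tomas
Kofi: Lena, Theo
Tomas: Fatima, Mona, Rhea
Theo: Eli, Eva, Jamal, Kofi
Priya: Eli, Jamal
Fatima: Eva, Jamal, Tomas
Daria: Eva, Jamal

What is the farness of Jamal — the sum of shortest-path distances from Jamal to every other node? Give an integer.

18

Distances from Jamal: Daria:1, Eli:2, Eva:2, Fatima:1, Kofi:2, Lena:1, Mona:3, Priya:1, Rhea:2, Theo:1, Tomas:2.
Sum = 1 + 2 + 2 + 1 + 2 + 1 + 3 + 1 + 2 + 1 + 2 = 18.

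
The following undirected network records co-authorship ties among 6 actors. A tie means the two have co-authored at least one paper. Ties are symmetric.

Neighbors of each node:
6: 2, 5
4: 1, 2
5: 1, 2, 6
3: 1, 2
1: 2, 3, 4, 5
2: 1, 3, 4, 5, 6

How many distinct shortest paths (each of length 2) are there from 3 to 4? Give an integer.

The shortest distance is 2. The length-2 paths are: 3–2–4; 3–1–4.
That gives 2 distinct shortest paths.

2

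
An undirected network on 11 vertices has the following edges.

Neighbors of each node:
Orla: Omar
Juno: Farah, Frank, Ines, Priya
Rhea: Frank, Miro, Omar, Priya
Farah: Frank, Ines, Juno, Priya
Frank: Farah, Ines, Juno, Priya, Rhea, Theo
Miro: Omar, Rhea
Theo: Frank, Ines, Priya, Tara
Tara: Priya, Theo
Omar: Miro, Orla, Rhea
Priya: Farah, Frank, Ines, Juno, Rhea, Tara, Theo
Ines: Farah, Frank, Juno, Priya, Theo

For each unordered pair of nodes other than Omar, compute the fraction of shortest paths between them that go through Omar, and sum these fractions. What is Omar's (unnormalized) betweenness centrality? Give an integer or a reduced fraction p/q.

9

Pairs whose geodesics pass through Omar — Miro–Orla: 1; Rhea–Orla: 1; Orla–Frank: 1; Orla–Tara: 1; Orla–Ines: 2/2; Orla–Priya: 1; Orla–Farah: 2/2; Orla–Theo: 2/2; Orla–Juno: 2/2.
All other pairs contribute 0.
Summing the contributions gives betweenness(Omar) = 9.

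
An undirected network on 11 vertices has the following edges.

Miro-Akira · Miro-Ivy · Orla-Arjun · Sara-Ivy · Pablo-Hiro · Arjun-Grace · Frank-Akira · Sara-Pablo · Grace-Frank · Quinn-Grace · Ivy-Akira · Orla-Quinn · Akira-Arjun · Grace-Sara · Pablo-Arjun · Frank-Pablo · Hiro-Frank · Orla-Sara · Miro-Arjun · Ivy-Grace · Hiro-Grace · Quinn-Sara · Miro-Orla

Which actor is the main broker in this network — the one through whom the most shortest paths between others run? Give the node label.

Grace

Unnormalized betweenness of each node: Akira:227/84, Arjun:781/140, Frank:5/2, Grace:316/35, Hiro:1/4, Ivy:35/12, Miro:23/14, Orla:8/3, Pablo:1303/420, Quinn:71/105, Sara:691/140.
Grace has the largest value, 316/35, making it the main broker — the node through which the most shortest paths run.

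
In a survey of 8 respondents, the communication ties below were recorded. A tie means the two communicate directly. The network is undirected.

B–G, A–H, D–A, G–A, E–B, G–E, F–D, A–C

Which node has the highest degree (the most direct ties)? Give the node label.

Degrees — A:4, B:2, C:1, D:2, E:2, F:1, G:3, H:1.
The maximum is 4, attained only by A.

A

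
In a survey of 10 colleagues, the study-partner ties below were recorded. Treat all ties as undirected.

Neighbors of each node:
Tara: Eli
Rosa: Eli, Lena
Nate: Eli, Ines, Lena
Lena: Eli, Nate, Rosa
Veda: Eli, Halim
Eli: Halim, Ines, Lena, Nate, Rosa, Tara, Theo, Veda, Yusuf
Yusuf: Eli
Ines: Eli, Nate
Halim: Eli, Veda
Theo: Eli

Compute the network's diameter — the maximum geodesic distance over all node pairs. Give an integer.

Eccentricity of each node (its greatest distance to any other): Eli:1, Halim:2, Ines:2, Lena:2, Nate:2, Rosa:2, Tara:2, Theo:2, Veda:2, Yusuf:2.
The maximum eccentricity is 2, realized for instance by the pair Veda–Yusuf via Veda – Eli – Yusuf. So the diameter is 2.

2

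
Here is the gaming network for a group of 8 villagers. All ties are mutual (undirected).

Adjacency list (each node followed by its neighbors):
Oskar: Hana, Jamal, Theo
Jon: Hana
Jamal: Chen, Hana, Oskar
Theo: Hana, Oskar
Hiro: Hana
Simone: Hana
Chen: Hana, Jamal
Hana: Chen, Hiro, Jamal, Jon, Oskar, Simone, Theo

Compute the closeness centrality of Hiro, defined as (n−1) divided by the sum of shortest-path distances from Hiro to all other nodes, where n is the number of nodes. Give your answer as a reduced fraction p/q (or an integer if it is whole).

7/13

Distances from Hiro: Chen:2, Hana:1, Jamal:2, Jon:2, Oskar:2, Simone:2, Theo:2. Sum = 13.
n = 8, so closeness = 7/13.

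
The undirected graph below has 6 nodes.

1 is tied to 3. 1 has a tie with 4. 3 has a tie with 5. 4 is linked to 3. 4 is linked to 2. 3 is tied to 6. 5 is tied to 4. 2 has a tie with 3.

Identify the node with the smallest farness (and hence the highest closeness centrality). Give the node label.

Farness (sum of distances to all others) for each node — 1:8, 2:8, 3:5, 4:6, 5:8, 6:9.
The smallest farness is 5, for 3, so 3 has the highest closeness.

3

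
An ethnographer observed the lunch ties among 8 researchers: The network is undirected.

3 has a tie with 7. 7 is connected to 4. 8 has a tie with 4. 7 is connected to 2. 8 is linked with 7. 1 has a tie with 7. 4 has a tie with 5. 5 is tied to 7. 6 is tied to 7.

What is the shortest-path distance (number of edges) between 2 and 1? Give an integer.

One shortest route is 2 – 7 – 1, which uses 2 edges, and 2 and 1 are not directly tied, so nothing shorter exists. So d(2,1) = 2.

2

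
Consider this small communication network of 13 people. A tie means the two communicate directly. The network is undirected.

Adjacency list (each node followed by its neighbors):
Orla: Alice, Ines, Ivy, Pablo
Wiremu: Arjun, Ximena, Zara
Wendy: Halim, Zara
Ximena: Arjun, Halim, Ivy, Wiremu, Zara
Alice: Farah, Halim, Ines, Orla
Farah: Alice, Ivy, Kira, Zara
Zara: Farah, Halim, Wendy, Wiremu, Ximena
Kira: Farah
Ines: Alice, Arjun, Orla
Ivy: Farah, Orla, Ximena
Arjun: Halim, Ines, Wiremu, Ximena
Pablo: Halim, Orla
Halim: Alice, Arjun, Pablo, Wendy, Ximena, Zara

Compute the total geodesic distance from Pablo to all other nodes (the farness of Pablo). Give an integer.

Distances from Pablo: Alice:2, Arjun:2, Farah:3, Halim:1, Ines:2, Ivy:2, Kira:4, Orla:1, Wendy:2, Wiremu:3, Ximena:2, Zara:2.
Sum = 2 + 2 + 3 + 1 + 2 + 2 + 4 + 1 + 2 + 3 + 2 + 2 = 26.

26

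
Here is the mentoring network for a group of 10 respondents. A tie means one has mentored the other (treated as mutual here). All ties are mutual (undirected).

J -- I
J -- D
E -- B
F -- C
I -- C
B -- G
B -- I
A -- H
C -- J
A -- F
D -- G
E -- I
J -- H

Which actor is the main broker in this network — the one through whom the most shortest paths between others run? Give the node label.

J

Unnormalized betweenness of each node: A:1, B:7/2, C:15/2, D:4, E:0, F:5/2, G:3/2, H:9/2, I:23/2, J:14.
J has the largest value, 14, making it the main broker — the node through which the most shortest paths run.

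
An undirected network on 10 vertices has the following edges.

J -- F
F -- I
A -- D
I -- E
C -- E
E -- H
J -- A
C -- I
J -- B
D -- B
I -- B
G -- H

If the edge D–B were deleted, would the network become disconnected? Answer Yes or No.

Even without that edge, D still reaches B via D – A – J – B, so the network stays connected. Not a bridge.

No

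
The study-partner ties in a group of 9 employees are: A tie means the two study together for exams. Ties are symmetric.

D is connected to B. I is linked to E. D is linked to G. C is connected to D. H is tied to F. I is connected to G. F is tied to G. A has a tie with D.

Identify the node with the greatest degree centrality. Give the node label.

D

Degrees — A:1, B:1, C:1, D:4, E:1, F:2, G:3, H:1, I:2.
The maximum is 4, attained only by D.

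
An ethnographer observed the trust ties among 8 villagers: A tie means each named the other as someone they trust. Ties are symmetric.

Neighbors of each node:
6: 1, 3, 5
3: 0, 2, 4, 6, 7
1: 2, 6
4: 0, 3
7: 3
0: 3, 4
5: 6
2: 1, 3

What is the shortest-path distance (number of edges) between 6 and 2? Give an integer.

2

One shortest route is 6 – 1 – 2, which uses 2 edges, and 6 and 2 are not directly tied, so nothing shorter exists. So d(6,2) = 2.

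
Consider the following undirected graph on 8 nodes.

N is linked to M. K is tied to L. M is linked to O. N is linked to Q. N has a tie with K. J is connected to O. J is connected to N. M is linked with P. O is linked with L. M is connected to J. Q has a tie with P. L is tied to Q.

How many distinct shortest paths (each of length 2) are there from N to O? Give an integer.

2

The shortest distance is 2. The length-2 paths are: N–J–O; N–M–O.
That gives 2 distinct shortest paths.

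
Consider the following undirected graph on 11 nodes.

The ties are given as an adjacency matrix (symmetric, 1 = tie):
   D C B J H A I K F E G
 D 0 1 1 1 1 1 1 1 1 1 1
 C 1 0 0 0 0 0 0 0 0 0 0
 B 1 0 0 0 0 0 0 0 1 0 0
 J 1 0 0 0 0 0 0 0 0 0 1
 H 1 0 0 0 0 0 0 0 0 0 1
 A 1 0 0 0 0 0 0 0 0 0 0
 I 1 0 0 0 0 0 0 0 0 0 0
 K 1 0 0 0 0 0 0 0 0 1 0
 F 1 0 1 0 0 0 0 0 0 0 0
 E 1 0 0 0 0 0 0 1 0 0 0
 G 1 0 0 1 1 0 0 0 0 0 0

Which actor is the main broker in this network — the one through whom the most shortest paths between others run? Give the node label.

D

Unnormalized betweenness of each node: A:0, B:0, C:0, D:81/2, E:0, F:0, G:1/2, H:0, I:0, J:0, K:0.
D has the largest value, 81/2, making it the main broker — the node through which the most shortest paths run.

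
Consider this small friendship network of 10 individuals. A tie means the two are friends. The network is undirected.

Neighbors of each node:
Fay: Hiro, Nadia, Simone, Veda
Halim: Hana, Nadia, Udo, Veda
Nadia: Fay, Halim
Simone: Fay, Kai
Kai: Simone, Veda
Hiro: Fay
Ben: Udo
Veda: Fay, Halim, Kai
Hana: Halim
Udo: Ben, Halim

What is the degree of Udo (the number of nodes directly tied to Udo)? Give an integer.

2

Udo is directly tied to Ben and Halim. That is 2 neighbors, so the degree of Udo is 2.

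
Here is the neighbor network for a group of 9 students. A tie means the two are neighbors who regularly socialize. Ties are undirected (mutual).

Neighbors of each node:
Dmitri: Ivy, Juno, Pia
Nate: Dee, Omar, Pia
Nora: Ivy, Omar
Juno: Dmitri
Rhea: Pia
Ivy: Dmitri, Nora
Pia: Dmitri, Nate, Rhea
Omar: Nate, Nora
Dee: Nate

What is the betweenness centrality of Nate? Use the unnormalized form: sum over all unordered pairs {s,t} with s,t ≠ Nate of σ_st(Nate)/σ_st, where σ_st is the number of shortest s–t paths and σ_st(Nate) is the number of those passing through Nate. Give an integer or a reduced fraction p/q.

11

Pairs whose geodesics pass through Nate — Rhea–Omar: 1; Rhea–Dee: 1; Rhea–Nora: 1/2; Juno–Omar: 1/2; Juno–Dee: 1; Ivy–Dee: 2/2; Omar–Pia: 1; Omar–Dee: 1; Omar–Dmitri: 1/2; Pia–Dee: 1; Pia–Nora: 1/2; Dee–Dmitri: 1; Dee–Nora: 1.
All other pairs contribute 0.
Summing the contributions gives betweenness(Nate) = 11.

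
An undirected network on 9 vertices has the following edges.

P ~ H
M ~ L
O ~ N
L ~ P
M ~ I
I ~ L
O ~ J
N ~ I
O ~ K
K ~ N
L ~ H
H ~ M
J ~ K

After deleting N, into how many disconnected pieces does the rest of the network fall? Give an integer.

Without N, the remaining ties split the others into: {J, K, O}; {H, I, L, M, P}.
That's 2 separate components.

2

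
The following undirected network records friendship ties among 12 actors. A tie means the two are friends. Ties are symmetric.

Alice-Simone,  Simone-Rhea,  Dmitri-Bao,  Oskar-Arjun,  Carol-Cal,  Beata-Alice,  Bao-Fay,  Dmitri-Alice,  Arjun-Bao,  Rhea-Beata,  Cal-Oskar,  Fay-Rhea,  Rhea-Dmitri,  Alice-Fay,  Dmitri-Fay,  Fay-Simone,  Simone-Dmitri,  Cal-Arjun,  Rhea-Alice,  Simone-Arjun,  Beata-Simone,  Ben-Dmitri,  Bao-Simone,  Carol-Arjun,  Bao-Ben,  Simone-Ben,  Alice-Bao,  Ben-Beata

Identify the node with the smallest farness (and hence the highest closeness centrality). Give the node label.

Simone

Farness (sum of distances to all others) for each node — Alice:19, Arjun:17, Bao:16, Beata:21, Ben:21, Cal:25, Carol:26, Dmitri:19, Fay:20, Oskar:26, Rhea:20, Simone:14.
The smallest farness is 14, for Simone, so Simone has the highest closeness.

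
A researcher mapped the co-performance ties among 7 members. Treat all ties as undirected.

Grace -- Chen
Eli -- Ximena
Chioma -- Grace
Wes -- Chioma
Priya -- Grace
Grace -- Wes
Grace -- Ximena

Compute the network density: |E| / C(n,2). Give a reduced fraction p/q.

There are 7 edges and 7 nodes, so the maximum possible is C(7,2) = 21.
Density = 7/21 = 1/3.

1/3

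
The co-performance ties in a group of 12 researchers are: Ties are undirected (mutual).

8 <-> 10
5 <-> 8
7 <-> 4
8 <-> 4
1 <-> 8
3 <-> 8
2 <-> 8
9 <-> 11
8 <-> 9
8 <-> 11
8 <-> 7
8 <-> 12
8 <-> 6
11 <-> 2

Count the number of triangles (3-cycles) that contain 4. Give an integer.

1

4's neighbors: 7 and 8.
Neighbor pairs that are themselves tied: 4–7–8. Each forms one triangle with 4, for 1 in total.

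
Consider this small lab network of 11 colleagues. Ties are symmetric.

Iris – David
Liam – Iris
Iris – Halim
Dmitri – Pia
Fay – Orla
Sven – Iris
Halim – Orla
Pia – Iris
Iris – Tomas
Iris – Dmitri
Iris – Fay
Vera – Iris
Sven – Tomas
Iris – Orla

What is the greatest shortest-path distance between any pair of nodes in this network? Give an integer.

2

Eccentricity of each node (its greatest distance to any other): David:2, Dmitri:2, Fay:2, Halim:2, Iris:1, Liam:2, Orla:2, Pia:2, Sven:2, Tomas:2, Vera:2.
The maximum eccentricity is 2, realized for instance by the pair Dmitri–Fay via Dmitri – Iris – Fay. So the diameter is 2.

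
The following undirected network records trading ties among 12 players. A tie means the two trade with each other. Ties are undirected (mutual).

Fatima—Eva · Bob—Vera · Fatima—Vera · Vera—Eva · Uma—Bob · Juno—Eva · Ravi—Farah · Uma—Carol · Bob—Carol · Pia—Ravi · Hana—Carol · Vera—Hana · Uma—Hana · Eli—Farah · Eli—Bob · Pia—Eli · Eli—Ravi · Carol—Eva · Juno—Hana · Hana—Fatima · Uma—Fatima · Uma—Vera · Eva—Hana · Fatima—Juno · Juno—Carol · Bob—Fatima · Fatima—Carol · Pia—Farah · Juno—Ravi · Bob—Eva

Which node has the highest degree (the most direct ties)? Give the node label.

Fatima

Degrees — Bob:6, Carol:6, Eli:4, Eva:6, Farah:3, Fatima:7, Hana:6, Juno:5, Pia:3, Ravi:4, Uma:5, Vera:5.
The maximum is 7, attained only by Fatima.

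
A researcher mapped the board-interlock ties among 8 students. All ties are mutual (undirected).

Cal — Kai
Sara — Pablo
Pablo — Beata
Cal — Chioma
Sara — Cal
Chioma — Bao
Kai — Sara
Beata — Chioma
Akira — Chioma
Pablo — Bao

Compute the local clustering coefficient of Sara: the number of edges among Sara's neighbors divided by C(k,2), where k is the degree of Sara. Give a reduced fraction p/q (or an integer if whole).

1/3

Sara's neighbors: Cal, Kai, and Pablo (k = 3).
Possible neighbor pairs: C(3,2) = 3. Edges among them: Cal–Kai → e = 1.
Clustering(Sara) = 1/3.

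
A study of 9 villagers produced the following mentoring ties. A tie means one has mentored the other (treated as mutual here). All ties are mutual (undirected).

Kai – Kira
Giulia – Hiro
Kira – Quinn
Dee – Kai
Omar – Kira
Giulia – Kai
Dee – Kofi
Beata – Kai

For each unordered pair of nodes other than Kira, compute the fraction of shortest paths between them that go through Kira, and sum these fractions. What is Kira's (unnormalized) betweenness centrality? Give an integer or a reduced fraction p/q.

13

Pairs whose geodesics pass through Kira — Kai–Omar: 1; Kai–Quinn: 1; Giulia–Omar: 1; Giulia–Quinn: 1; Kofi–Omar: 1; Kofi–Quinn: 1; Beata–Omar: 1; Beata–Quinn: 1; Omar–Hiro: 1; Omar–Quinn: 1; Omar–Dee: 1; Hiro–Quinn: 1; Quinn–Dee: 1.
All other pairs contribute 0.
Summing the contributions gives betweenness(Kira) = 13.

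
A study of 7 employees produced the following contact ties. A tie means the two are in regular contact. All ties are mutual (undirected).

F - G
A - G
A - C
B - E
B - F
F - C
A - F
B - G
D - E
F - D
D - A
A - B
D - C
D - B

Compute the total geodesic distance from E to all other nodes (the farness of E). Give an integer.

Distances from E: A:2, B:1, C:2, D:1, F:2, G:2.
Sum = 2 + 1 + 2 + 1 + 2 + 2 = 10.

10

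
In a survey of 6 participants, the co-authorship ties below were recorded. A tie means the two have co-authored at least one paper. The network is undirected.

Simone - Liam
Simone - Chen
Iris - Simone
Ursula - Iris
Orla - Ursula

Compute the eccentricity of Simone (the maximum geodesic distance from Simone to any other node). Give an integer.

Distances from Simone: Chen:1, Iris:1, Liam:1, Orla:3, Ursula:2.
The largest is 3 (to Orla), so the eccentricity of Simone is 3.

3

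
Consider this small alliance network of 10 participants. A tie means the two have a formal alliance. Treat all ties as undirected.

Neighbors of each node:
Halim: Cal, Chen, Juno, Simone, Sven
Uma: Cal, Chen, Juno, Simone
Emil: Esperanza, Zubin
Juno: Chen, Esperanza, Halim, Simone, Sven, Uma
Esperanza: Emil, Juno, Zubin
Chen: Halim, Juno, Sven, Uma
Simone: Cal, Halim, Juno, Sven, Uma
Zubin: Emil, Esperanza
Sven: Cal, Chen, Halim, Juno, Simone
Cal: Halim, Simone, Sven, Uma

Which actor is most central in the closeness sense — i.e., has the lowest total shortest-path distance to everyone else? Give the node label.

Juno

Farness (sum of distances to all others) for each node — Cal:19, Chen:16, Emil:23, Esperanza:16, Halim:15, Juno:12, Simone:15, Sven:15, Uma:16, Zubin:23.
The smallest farness is 12, for Juno, so Juno has the highest closeness.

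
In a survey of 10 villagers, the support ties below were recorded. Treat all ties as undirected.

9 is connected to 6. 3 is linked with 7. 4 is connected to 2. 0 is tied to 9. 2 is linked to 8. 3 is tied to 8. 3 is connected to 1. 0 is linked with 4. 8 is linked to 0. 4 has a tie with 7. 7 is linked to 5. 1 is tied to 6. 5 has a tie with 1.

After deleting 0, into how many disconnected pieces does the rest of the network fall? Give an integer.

1

0's neighbors (4, 8, and 9) remain reachable from one another through other ties, so the rest of the network stays in one piece.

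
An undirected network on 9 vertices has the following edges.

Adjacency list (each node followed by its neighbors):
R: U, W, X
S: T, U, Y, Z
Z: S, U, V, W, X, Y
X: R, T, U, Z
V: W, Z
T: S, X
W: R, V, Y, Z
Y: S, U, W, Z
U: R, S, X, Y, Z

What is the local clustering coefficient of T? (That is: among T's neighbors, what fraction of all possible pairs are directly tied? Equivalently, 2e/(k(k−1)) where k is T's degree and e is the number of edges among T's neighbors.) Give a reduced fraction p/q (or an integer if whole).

0

T's neighbors: S and X (k = 2).
Possible neighbor pairs: C(2,2) = 1. Edges among them: none → e = 0.
Clustering(T) = 0/1.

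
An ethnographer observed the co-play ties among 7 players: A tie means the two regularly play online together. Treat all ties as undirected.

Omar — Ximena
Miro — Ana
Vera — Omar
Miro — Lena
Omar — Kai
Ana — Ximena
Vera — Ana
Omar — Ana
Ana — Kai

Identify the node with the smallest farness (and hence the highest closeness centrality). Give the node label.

Ana

Farness (sum of distances to all others) for each node — Ana:7, Kai:11, Lena:15, Miro:10, Omar:9, Vera:11, Ximena:11.
The smallest farness is 7, for Ana, so Ana has the highest closeness.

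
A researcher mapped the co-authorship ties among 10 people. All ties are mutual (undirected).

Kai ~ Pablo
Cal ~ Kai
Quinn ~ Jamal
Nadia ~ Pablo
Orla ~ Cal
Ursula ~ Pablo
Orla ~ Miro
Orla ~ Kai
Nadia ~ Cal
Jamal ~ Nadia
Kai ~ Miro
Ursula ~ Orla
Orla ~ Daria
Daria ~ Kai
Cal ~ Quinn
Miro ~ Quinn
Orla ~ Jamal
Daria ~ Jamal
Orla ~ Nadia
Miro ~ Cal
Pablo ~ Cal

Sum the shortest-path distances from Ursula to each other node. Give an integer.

17

Distances from Ursula: Cal:2, Daria:2, Jamal:2, Kai:2, Miro:2, Nadia:2, Orla:1, Pablo:1, Quinn:3.
Sum = 2 + 2 + 2 + 2 + 2 + 2 + 1 + 1 + 3 = 17.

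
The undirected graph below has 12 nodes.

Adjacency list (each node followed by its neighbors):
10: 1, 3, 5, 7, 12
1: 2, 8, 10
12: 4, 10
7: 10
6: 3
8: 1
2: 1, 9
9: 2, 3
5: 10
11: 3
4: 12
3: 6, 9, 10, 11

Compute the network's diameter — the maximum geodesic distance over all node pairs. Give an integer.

Eccentricity of each node (its greatest distance to any other): 1:3, 2:4, 3:3, 4:4, 5:3, 6:4, 7:3, 8:4, 9:4, 10:2, 11:4, 12:3.
The maximum eccentricity is 4, realized for instance by the pair 6–4 via 6 – 3 – 10 – 12 – 4. So the diameter is 4.

4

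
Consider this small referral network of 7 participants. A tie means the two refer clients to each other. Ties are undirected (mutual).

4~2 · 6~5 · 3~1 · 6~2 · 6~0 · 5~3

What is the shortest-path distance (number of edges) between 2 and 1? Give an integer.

One shortest route is 2 – 6 – 5 – 3 – 1, which uses 4 edges, and at distance 3 from 2 we only reach {3}, which does not include 1. So d(2,1) = 4.

4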